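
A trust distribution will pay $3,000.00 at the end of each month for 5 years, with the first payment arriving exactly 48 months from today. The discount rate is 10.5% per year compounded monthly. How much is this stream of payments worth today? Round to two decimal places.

$92,678.56

Ordinary annuity of 60 payments, first payment at period 48.
Periodic rate r = 0.105/12 per month; n is counted in months.
The ordinary-annuity PV formula values the stream one period before the first payment (period 47); discount that back 47 periods:
PV₀ = 3,000 × [1 − (1+r)^−60] / r × (1+r)^−47 = $92,678.56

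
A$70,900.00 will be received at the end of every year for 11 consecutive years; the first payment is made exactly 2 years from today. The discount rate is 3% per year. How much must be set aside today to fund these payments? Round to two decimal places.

Ordinary annuity of 11 payments, first payment at period 2.
Periodic rate r = 0.03 per year.
The ordinary-annuity PV formula values the stream one period before the first payment (period 1); discount that back 1 periods:
PV₀ = 70,900 × [1 − (1+r)^−11] / r × (1+r)^−1 = A$636,903.93

A$636,903.93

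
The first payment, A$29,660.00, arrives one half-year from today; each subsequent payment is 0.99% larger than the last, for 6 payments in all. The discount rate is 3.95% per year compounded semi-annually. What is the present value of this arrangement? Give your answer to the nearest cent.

Periodic rate r = 0.0395/2 per half-year; n is counted in half-years.
Growing ordinary annuity: PV = PMT₁ × [1 − ((1+g)/(1+r))^n] / (r − g) = 29,660 × [1 − ((1+0.0099)/(1+r))^6] / (r − 0.0099) = A$170,353.08.

A$170,353.08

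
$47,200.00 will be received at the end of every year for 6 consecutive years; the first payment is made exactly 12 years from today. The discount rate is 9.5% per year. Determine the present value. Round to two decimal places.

Ordinary annuity of 6 payments, first payment at period 12.
Periodic rate r = 0.095 per year.
The ordinary-annuity PV formula values the stream one period before the first payment (period 11); discount that back 11 periods:
PV₀ = 47,200 × [1 − (1+r)^−6] / r × (1+r)^−11 = $76,876.18

$76,876.18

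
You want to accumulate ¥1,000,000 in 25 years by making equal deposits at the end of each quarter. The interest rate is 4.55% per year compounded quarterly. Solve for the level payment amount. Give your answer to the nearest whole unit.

Level ordinary annuity; solve FV = PMT × [((1+r)^n − 1)/r] for PMT.
Periodic rate r = 0.0455/4 per quarter; n is counted in quarters.
With n = 100: PMT = 1,000,000 / ([((1+r)^n − 1)/r]) = ¥5,419

¥5,419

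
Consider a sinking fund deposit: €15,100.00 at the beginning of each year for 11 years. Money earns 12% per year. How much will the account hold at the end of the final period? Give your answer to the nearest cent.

This is an annuity due: 11 deposits of €15,100.00 at the beginning of each year.
Periodic rate r = 0.12 per year.
FV = PMT × [((1+r)^n − 1)/r] × (1+r) = 15,100 × [(1+r)^11 − 1] / r × (1+r) = €349,310.31

€349,310.31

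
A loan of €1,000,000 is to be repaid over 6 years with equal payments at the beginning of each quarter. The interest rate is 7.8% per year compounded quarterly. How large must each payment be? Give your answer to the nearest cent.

€51,566.56

Level annuity due; solve PV = PMT × [(1 − (1+r)^−n)/r] × (1+r) for PMT.
Periodic rate r = 0.078/4 per quarter; n is counted in quarters.
With n = 24: PMT = 1,000,000 / ([(1 − (1+r)^−n)/r] × (1+r)) = €51,566.56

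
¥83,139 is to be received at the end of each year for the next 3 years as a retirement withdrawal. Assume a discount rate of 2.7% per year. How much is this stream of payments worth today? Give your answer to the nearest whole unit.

¥236,531

This is an ordinary annuity: 3 payments of ¥83,139 at the end of each year.
Periodic rate r = 0.027 per year.
PV = PMT × [(1 − (1+r)^−n)/r] = 83,139 × [1 − (1+r)^−3] / r = ¥236,531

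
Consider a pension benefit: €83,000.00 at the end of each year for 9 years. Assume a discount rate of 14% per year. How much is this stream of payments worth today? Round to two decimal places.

This is an ordinary annuity: 9 payments of €83,000.00 at the end of each year.
Periodic rate r = 0.14 per year.
PV = PMT × [(1 − (1+r)^−n)/r] = 83,000 × [1 − (1+r)^−9] / r = €410,548.86

€410,548.86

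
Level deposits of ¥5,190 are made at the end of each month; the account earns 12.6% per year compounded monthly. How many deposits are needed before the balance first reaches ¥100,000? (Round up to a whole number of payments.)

Periodic rate r = 0.126/12 per month; n is counted in months.
Ordinary annuity FV: 100,000 = 5,190 × [((1+r)^n − 1)/r].
(1+r)^n = 1 + 100,000 × r / 5,190, so n = ln(1 + 100,000·r/5,190) / ln(1+r) = 17.64.
Round up to a whole number of payments: n = 18.

18 payments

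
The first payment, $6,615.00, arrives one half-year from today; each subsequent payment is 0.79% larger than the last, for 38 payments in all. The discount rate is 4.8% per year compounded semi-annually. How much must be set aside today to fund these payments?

$185,876.81

Periodic rate r = 0.048/2 per half-year; n is counted in half-years.
Growing ordinary annuity: PV = PMT₁ × [1 − ((1+g)/(1+r))^n] / (r − g) = 6,615 × [1 − ((1+0.0079)/(1+r))^38] / (r − 0.0079) = $185,876.81.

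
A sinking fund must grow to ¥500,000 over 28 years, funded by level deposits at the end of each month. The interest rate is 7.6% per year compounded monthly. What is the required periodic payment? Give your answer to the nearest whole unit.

Level ordinary annuity; solve FV = PMT × [((1+r)^n − 1)/r] for PMT.
Periodic rate r = 0.076/12 per month; n is counted in months.
With n = 336: PMT = 500,000 / ([((1+r)^n − 1)/r]) = ¥431

¥431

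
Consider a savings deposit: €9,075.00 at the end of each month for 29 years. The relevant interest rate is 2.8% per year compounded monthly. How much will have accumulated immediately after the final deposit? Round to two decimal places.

€4,862,691.63

This is an ordinary annuity: 348 deposits of €9,075.00 at the end of each month.
Periodic rate r = 0.028/12 per month; n is counted in months.
FV = PMT × [((1+r)^n − 1)/r] = 9,075 × [(1+r)^348 − 1] / r = €4,862,691.63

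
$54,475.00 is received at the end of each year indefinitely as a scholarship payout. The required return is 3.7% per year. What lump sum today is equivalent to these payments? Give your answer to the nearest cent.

Periodic rate r = 0.037 per year.
Level perpetuity: PV = PMT / r = 54,475 / (0.037) = $1,472,297.30.

$1,472,297.30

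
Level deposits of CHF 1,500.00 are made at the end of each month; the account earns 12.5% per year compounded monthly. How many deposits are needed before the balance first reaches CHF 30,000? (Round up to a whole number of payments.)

19 payments

Periodic rate r = 0.125/12 per month; n is counted in months.
Ordinary annuity FV: 30,000 = 1,500 × [((1+r)^n − 1)/r].
(1+r)^n = 1 + 30,000 × r / 1,500, so n = ln(1 + 30,000·r/1,500) / ln(1+r) = 18.26.
Round up to a whole number of payments: n = 19.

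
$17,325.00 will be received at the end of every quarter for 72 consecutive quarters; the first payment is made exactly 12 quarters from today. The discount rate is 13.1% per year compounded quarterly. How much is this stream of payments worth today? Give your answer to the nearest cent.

$334,656.65

Ordinary annuity of 72 payments, first payment at period 12.
Periodic rate r = 0.131/4 per quarter; n is counted in quarters.
The ordinary-annuity PV formula values the stream one period before the first payment (period 11); discount that back 11 periods:
PV₀ = 17,325 × [1 − (1+r)^−72] / r × (1+r)^−11 = $334,656.65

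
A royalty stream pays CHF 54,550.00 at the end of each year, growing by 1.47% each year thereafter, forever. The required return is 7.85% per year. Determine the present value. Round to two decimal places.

CHF 855,015.67

Periodic rate r = 0.0785 per year.
Growing perpetuity (Gordon): PV = PMT₁ / (r − g) = 54,550 / (r − 0.0147) = CHF 855,015.67.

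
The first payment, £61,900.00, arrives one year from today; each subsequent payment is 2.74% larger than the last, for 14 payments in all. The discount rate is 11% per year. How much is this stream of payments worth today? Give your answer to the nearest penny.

£495,564.79

Periodic rate r = 0.11 per year.
Growing ordinary annuity: PV = PMT₁ × [1 − ((1+g)/(1+r))^n] / (r − g) = 61,900 × [1 − ((1+0.0274)/(1+r))^14] / (r − 0.0274) = £495,564.79.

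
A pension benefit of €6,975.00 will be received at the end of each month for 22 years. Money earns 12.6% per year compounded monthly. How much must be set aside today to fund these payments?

This is an ordinary annuity: 264 payments of €6,975.00 at the end of each month.
Periodic rate r = 0.126/12 per month; n is counted in months.
PV = PMT × [(1 − (1+r)^−n)/r] = 6,975 × [1 − (1+r)^−264] / r = €622,138.68

€622,138.68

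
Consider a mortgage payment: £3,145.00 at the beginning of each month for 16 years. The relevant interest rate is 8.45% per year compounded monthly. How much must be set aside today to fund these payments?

£332,853.47

This is an annuity due: 192 payments of £3,145.00 at the beginning of each month.
Periodic rate r = 0.0845/12 per month; n is counted in months.
PV = PMT × [(1 − (1+r)^−n)/r] × (1+r) = 3,145 × [1 − (1+r)^−192] / r × (1+r) = £332,853.47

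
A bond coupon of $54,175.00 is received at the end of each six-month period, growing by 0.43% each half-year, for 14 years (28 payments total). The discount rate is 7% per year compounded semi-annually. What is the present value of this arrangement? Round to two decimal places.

Periodic rate r = 0.07/2 per half-year; n is counted in half-years.
Growing ordinary annuity: PV = PMT₁ × [1 − ((1+g)/(1+r))^n] / (r − g) = 54,175 × [1 − ((1+0.0043)/(1+r))^28] / (r − 0.0043) = $1,005,193.08.

$1,005,193.08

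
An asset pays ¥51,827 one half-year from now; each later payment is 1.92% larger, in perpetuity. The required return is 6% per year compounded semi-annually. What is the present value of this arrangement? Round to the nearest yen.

Periodic rate r = 0.06/2 per half-year.
Growing perpetuity (Gordon): PV = PMT₁ / (r − g) = 51,827 / (r − 0.0192) = ¥4,798,796.

¥4,798,796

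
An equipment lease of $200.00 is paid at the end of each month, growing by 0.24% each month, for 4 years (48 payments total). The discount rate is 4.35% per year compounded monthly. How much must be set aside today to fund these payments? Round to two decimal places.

Periodic rate r = 0.0435/12 per month; n is counted in months.
Growing ordinary annuity: PV = PMT₁ × [1 − ((1+g)/(1+r))^n] / (r − g) = 200 × [1 − ((1+0.0024)/(1+r))^48] / (r − 0.0024) = $9,296.02.

$9,296.02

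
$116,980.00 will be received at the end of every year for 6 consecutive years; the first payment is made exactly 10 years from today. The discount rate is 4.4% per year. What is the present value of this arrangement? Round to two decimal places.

$410,847.14

Ordinary annuity of 6 payments, first payment at period 10.
Periodic rate r = 0.044 per year.
The ordinary-annuity PV formula values the stream one period before the first payment (period 9); discount that back 9 periods:
PV₀ = 116,980 × [1 − (1+r)^−6] / r × (1+r)^−9 = $410,847.14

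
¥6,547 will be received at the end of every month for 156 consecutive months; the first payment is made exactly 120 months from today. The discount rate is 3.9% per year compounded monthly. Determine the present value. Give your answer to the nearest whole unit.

Ordinary annuity of 156 payments, first payment at period 120.
Periodic rate r = 0.039/12 per month; n is counted in months.
The ordinary-annuity PV formula values the stream one period before the first payment (period 119); discount that back 119 periods:
PV₀ = 6,547 × [1 − (1+r)^−156] / r × (1+r)^−119 = ¥543,854

¥543,854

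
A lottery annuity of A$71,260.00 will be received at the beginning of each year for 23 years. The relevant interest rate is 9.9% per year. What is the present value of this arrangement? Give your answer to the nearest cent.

A$700,846.59

This is an annuity due: 23 payments of A$71,260.00 at the beginning of each year.
Periodic rate r = 0.099 per year.
PV = PMT × [(1 − (1+r)^−n)/r] × (1+r) = 71,260 × [1 − (1+r)^−23] / r × (1+r) = A$700,846.59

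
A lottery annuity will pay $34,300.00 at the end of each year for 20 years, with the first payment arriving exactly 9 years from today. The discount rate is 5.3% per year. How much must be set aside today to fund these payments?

Ordinary annuity of 20 payments, first payment at period 9.
Periodic rate r = 0.053 per year.
The ordinary-annuity PV formula values the stream one period before the first payment (period 8); discount that back 8 periods:
PV₀ = 34,300 × [1 − (1+r)^−20] / r × (1+r)^−8 = $275,731.75

$275,731.75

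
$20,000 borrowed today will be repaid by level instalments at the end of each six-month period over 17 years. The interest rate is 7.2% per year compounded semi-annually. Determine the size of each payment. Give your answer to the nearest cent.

Level ordinary annuity; solve PV = PMT × [(1 − (1+r)^−n)/r] for PMT.
Periodic rate r = 0.072/2 per half-year; n is counted in half-years.
With n = 34: PMT = 20,000 / ([(1 − (1+r)^−n)/r]) = $1,029.23

$1,029.23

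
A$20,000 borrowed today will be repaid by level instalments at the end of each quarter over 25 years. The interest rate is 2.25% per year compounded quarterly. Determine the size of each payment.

A$262.04

Level ordinary annuity; solve PV = PMT × [(1 − (1+r)^−n)/r] for PMT.
Periodic rate r = 0.0225/4 per quarter; n is counted in quarters.
With n = 100: PMT = 20,000 / ([(1 − (1+r)^−n)/r]) = A$262.04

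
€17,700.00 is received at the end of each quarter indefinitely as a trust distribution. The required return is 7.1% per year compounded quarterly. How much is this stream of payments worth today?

Periodic rate r = 0.071/4 per quarter.
Level perpetuity: PV = PMT / r = 17,700 / (0.071/4) = €997,183.10.

€997,183.10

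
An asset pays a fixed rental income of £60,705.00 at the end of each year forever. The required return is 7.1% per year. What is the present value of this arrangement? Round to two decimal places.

£855,000.00

Periodic rate r = 0.071 per year.
Level perpetuity: PV = PMT / r = 60,705 / (0.071) = £855,000.00.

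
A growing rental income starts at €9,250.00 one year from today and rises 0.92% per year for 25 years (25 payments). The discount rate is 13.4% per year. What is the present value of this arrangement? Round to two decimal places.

Periodic rate r = 0.134 per year.
Growing ordinary annuity: PV = PMT₁ × [1 − ((1+g)/(1+r))^n] / (r − g) = 9,250 × [1 − ((1+0.0092)/(1+r))^25] / (r − 0.0092) = €70,100.39.

€70,100.39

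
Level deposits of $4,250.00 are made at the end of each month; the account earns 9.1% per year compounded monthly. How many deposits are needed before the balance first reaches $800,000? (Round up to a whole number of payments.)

Periodic rate r = 0.091/12 per month; n is counted in months.
Ordinary annuity FV: 800,000 = 4,250 × [((1+r)^n − 1)/r].
(1+r)^n = 1 + 800,000 × r / 4,250, so n = ln(1 + 800,000·r/4,250) / ln(1+r) = 117.39.
Round up to a whole number of payments: n = 118.

118 payments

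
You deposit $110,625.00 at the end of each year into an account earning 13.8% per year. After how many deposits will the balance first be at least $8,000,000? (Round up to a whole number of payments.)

19 payments

Periodic rate r = 0.138 per year.
Ordinary annuity FV: 8,000,000 = 110,625 × [((1+r)^n − 1)/r].
(1+r)^n = 1 + 8,000,000 × r / 110,625, so n = ln(1 + 8,000,000·r/110,625) / ln(1+r) = 18.53.
Round up to a whole number of payments: n = 19.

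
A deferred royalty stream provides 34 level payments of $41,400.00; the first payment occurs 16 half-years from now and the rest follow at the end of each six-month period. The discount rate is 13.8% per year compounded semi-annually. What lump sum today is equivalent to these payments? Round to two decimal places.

Ordinary annuity of 34 payments, first payment at period 16.
Periodic rate r = 0.138/2 per half-year; n is counted in half-years.
The ordinary-annuity PV formula values the stream one period before the first payment (period 15); discount that back 15 periods:
PV₀ = 41,400 × [1 − (1+r)^−34] / r × (1+r)^−15 = $197,722.92

$197,722.92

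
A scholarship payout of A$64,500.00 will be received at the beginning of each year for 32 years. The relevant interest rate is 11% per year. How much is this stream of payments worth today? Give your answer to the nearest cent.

This is an annuity due: 32 payments of A$64,500.00 at the beginning of each year.
Periodic rate r = 0.11 per year.
PV = PMT × [(1 − (1+r)^−n)/r] × (1+r) = 64,500 × [1 − (1+r)^−32] / r × (1+r) = A$627,787.95

A$627,787.95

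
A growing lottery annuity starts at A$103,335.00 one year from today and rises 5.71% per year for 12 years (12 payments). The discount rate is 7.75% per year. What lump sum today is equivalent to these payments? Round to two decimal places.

A$1,038,244.83

Periodic rate r = 0.0775 per year.
Growing ordinary annuity: PV = PMT₁ × [1 − ((1+g)/(1+r))^n] / (r − g) = 103,335 × [1 − ((1+0.0571)/(1+r))^12] / (r − 0.0571) = A$1,038,244.83.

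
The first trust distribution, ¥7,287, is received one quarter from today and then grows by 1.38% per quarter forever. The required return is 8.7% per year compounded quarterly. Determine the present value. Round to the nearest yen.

Periodic rate r = 0.087/4 per quarter.
Growing perpetuity (Gordon): PV = PMT₁ / (r − g) = 7,287 / (r − 0.0138) = ¥916,604.

¥916,604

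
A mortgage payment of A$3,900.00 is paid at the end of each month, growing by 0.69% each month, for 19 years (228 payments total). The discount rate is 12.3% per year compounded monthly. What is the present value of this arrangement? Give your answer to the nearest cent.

A$618,263.34

Periodic rate r = 0.123/12 per month; n is counted in months.
Growing ordinary annuity: PV = PMT₁ × [1 − ((1+g)/(1+r))^n] / (r − g) = 3,900 × [1 − ((1+0.0069)/(1+r))^228] / (r − 0.0069) = A$618,263.34.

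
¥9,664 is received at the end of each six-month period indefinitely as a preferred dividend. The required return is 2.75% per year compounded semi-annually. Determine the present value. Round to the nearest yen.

Periodic rate r = 0.0275/2 per half-year.
Level perpetuity: PV = PMT / r = 9,664 / (0.0275/2) = ¥702,836.

¥702,836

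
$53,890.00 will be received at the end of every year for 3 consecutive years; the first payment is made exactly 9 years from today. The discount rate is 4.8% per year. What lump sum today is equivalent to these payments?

$101,235.95

Ordinary annuity of 3 payments, first payment at period 9.
Periodic rate r = 0.048 per year.
The ordinary-annuity PV formula values the stream one period before the first payment (period 8); discount that back 8 periods:
PV₀ = 53,890 × [1 − (1+r)^−3] / r × (1+r)^−8 = $101,235.95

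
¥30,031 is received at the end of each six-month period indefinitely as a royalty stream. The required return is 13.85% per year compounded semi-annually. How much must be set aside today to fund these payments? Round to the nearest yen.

¥433,661

Periodic rate r = 0.1385/2 per half-year.
Level perpetuity: PV = PMT / r = 30,031 / (0.1385/2) = ¥433,661.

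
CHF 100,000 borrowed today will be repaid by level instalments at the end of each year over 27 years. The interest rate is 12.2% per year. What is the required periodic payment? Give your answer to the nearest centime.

CHF 12,770.70

Level ordinary annuity; solve PV = PMT × [(1 − (1+r)^−n)/r] for PMT.
Periodic rate r = 0.122 per year.
With n = 27: PMT = 100,000 / ([(1 − (1+r)^−n)/r]) = CHF 12,770.70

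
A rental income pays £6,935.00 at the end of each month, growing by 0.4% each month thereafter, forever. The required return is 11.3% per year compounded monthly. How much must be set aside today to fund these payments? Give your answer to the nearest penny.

Periodic rate r = 0.113/12 per month.
Growing perpetuity (Gordon): PV = PMT₁ / (r − g) = 6,935 / (r − 0.004) = £1,280,307.69.

£1,280,307.69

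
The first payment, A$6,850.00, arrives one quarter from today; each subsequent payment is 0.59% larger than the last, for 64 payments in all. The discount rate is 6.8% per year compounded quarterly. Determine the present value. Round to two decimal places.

A$311,389.74

Periodic rate r = 0.068/4 per quarter; n is counted in quarters.
Growing ordinary annuity: PV = PMT₁ × [1 − ((1+g)/(1+r))^n] / (r − g) = 6,850 × [1 − ((1+0.0059)/(1+r))^64] / (r − 0.0059) = A$311,389.74.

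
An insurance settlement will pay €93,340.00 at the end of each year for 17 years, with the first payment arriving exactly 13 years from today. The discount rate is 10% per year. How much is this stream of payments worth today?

€238,569.02

Ordinary annuity of 17 payments, first payment at period 13.
Periodic rate r = 0.1 per year.
The ordinary-annuity PV formula values the stream one period before the first payment (period 12); discount that back 12 periods:
PV₀ = 93,340 × [1 − (1+r)^−17] / r × (1+r)^−12 = €238,569.02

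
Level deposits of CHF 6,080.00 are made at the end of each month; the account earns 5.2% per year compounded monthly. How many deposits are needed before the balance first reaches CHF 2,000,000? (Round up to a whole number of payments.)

Periodic rate r = 0.052/12 per month; n is counted in months.
Ordinary annuity FV: 2,000,000 = 6,080 × [((1+r)^n − 1)/r].
(1+r)^n = 1 + 2,000,000 × r / 6,080, so n = ln(1 + 2,000,000·r/6,080) / ln(1+r) = 204.91.
Round up to a whole number of payments: n = 205.

205 payments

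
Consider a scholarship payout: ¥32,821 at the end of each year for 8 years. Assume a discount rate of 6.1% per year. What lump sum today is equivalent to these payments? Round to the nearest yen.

This is an ordinary annuity: 8 payments of ¥32,821 at the end of each year.
Periodic rate r = 0.061 per year.
PV = PMT × [(1 − (1+r)^−n)/r] = 32,821 × [1 − (1+r)^−8] / r = ¥203,007

¥203,007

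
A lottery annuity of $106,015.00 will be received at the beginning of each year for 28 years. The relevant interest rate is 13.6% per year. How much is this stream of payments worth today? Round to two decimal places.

This is an annuity due: 28 payments of $106,015.00 at the beginning of each year.
Periodic rate r = 0.136 per year.
PV = PMT × [(1 − (1+r)^−n)/r] × (1+r) = 106,015 × [1 − (1+r)^−28] / r × (1+r) = $860,613.30

$860,613.30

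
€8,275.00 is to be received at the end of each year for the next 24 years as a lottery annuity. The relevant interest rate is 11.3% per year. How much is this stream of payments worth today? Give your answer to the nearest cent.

€67,622.12

This is an ordinary annuity: 24 payments of €8,275.00 at the end of each year.
Periodic rate r = 0.113 per year.
PV = PMT × [(1 − (1+r)^−n)/r] = 8,275 × [1 − (1+r)^−24] / r = €67,622.12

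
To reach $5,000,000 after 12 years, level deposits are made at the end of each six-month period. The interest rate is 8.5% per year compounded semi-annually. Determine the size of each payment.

$123,881.55

Level ordinary annuity; solve FV = PMT × [((1+r)^n − 1)/r] for PMT.
Periodic rate r = 0.085/2 per half-year; n is counted in half-years.
With n = 24: PMT = 5,000,000 / ([((1+r)^n − 1)/r]) = $123,881.55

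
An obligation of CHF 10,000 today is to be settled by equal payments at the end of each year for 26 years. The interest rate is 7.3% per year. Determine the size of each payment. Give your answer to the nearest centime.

Level ordinary annuity; solve PV = PMT × [(1 − (1+r)^−n)/r] for PMT.
Periodic rate r = 0.073 per year.
With n = 26: PMT = 10,000 / ([(1 − (1+r)^−n)/r]) = CHF 869.16

CHF 869.16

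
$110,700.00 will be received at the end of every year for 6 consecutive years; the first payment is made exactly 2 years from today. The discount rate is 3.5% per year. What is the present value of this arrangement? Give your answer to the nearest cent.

$569,923.50

Ordinary annuity of 6 payments, first payment at period 2.
Periodic rate r = 0.035 per year.
The ordinary-annuity PV formula values the stream one period before the first payment (period 1); discount that back 1 periods:
PV₀ = 110,700 × [1 − (1+r)^−6] / r × (1+r)^−1 = $569,923.50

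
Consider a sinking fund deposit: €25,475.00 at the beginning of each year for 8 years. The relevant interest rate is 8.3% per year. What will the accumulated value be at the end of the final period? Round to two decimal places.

€296,657.49

This is an annuity due: 8 deposits of €25,475.00 at the beginning of each year.
Periodic rate r = 0.083 per year.
FV = PMT × [((1+r)^n − 1)/r] × (1+r) = 25,475 × [(1+r)^8 − 1] / r × (1+r) = €296,657.49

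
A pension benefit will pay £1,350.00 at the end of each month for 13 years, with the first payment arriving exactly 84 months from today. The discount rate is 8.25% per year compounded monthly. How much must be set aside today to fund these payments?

£73,010.28

Ordinary annuity of 156 payments, first payment at period 84.
Periodic rate r = 0.0825/12 per month; n is counted in months.
The ordinary-annuity PV formula values the stream one period before the first payment (period 83); discount that back 83 periods:
PV₀ = 1,350 × [1 − (1+r)^−156] / r × (1+r)^−83 = £73,010.28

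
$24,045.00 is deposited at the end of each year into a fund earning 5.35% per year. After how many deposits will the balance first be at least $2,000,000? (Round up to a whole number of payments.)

Periodic rate r = 0.0535 per year.
Ordinary annuity FV: 2,000,000 = 24,045 × [((1+r)^n − 1)/r].
(1+r)^n = 1 + 2,000,000 × r / 24,045, so n = ln(1 + 2,000,000·r/24,045) / ln(1+r) = 32.53.
Round up to a whole number of payments: n = 33.

33 payments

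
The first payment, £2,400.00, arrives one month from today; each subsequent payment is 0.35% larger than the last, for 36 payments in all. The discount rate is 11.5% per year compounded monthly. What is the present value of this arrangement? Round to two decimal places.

Periodic rate r = 0.115/12 per month; n is counted in months.
Growing ordinary annuity: PV = PMT₁ × [1 − ((1+g)/(1+r))^n] / (r − g) = 2,400 × [1 − ((1+0.0035)/(1+r))^36] / (r − 0.0035) = £77,142.43.

£77,142.43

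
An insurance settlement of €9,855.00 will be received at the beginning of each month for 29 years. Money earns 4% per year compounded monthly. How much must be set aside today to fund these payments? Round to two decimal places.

€2,034,648.13

This is an annuity due: 348 payments of €9,855.00 at the beginning of each month.
Periodic rate r = 0.04/12 per month; n is counted in months.
PV = PMT × [(1 − (1+r)^−n)/r] × (1+r) = 9,855 × [1 − (1+r)^−348] / r × (1+r) = €2,034,648.13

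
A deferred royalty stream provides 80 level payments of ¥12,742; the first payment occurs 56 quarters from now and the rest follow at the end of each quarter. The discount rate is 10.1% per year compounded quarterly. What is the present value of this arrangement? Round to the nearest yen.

¥110,622

Ordinary annuity of 80 payments, first payment at period 56.
Periodic rate r = 0.101/4 per quarter; n is counted in quarters.
The ordinary-annuity PV formula values the stream one period before the first payment (period 55); discount that back 55 periods:
PV₀ = 12,742 × [1 − (1+r)^−80] / r × (1+r)^−55 = ¥110,622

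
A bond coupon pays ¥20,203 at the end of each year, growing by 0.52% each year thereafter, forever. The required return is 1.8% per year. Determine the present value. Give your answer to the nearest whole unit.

Periodic rate r = 0.018 per year.
Growing perpetuity (Gordon): PV = PMT₁ / (r − g) = 20,203 / (r − 0.0052) = ¥1,578,359.

¥1,578,359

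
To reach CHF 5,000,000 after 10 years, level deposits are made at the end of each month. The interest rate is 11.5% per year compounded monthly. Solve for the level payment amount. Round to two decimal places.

Level ordinary annuity; solve FV = PMT × [((1+r)^n − 1)/r] for PMT.
Periodic rate r = 0.115/12 per month; n is counted in months.
With n = 120: PMT = 5,000,000 / ([((1+r)^n − 1)/r]) = CHF 22,381.06

CHF 22,381.06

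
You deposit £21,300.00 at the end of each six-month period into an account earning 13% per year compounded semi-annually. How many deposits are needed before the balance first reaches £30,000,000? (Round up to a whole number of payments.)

72 payments

Periodic rate r = 0.13/2 per half-year; n is counted in half-years.
Ordinary annuity FV: 30,000,000 = 21,300 × [((1+r)^n − 1)/r].
(1+r)^n = 1 + 30,000,000 × r / 21,300, so n = ln(1 + 30,000,000·r/21,300) / ln(1+r) = 71.90.
Round up to a whole number of payments: n = 72.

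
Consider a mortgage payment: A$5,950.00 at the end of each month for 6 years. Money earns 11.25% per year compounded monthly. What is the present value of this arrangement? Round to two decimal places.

This is an ordinary annuity: 72 payments of A$5,950.00 at the end of each month.
Periodic rate r = 0.1125/12 per month; n is counted in months.
PV = PMT × [(1 − (1+r)^−n)/r] = 5,950 × [1 − (1+r)^−72] / r = A$310,504.36

A$310,504.36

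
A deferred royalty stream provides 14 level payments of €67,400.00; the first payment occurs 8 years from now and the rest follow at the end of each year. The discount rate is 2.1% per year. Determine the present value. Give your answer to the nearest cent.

€700,547.62

Ordinary annuity of 14 payments, first payment at period 8.
Periodic rate r = 0.021 per year.
The ordinary-annuity PV formula values the stream one period before the first payment (period 7); discount that back 7 periods:
PV₀ = 67,400 × [1 − (1+r)^−14] / r × (1+r)^−7 = €700,547.62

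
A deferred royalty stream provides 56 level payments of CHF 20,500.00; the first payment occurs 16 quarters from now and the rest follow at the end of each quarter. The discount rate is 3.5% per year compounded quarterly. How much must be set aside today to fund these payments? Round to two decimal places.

Ordinary annuity of 56 payments, first payment at period 16.
Periodic rate r = 0.035/4 per quarter; n is counted in quarters.
The ordinary-annuity PV formula values the stream one period before the first payment (period 15); discount that back 15 periods:
PV₀ = 20,500 × [1 − (1+r)^−56] / r × (1+r)^−15 = CHF 793,696.96

CHF 793,696.96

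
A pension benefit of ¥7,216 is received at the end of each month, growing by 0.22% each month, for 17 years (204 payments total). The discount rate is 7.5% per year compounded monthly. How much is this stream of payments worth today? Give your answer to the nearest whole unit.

Periodic rate r = 0.075/12 per month; n is counted in months.
Growing ordinary annuity: PV = PMT₁ × [1 − ((1+g)/(1+r))^n] / (r − g) = 7,216 × [1 − ((1+0.0022)/(1+r))^204] / (r − 0.0022) = ¥999,134.

¥999,134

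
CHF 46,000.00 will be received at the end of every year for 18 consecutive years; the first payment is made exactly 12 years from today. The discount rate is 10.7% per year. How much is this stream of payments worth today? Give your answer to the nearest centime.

Ordinary annuity of 18 payments, first payment at period 12.
Periodic rate r = 0.107 per year.
The ordinary-annuity PV formula values the stream one period before the first payment (period 11); discount that back 11 periods:
PV₀ = 46,000 × [1 − (1+r)^−18] / r × (1+r)^−11 = CHF 117,976.69

CHF 117,976.69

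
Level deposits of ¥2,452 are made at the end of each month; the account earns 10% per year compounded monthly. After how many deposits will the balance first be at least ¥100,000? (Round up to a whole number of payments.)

36 payments

Periodic rate r = 0.1/12 per month; n is counted in months.
Ordinary annuity FV: 100,000 = 2,452 × [((1+r)^n − 1)/r].
(1+r)^n = 1 + 100,000 × r / 2,452, so n = ln(1 + 100,000·r/2,452) / ln(1+r) = 35.25.
Round up to a whole number of payments: n = 36.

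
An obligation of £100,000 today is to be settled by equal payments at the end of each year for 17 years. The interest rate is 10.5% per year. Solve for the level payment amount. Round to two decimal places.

Level ordinary annuity; solve PV = PMT × [(1 − (1+r)^−n)/r] for PMT.
Periodic rate r = 0.105 per year.
With n = 17: PMT = 100,000 / ([(1 − (1+r)^−n)/r]) = £12,854.49

£12,854.49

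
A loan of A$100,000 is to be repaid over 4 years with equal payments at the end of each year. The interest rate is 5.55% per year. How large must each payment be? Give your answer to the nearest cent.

A$28,562.35

Level ordinary annuity; solve PV = PMT × [(1 − (1+r)^−n)/r] for PMT.
Periodic rate r = 0.0555 per year.
With n = 4: PMT = 100,000 / ([(1 − (1+r)^−n)/r]) = A$28,562.35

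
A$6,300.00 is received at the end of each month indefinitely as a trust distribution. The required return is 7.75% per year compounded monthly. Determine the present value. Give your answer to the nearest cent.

Periodic rate r = 0.0775/12 per month.
Level perpetuity: PV = PMT / r = 6,300 / (0.0775/12) = A$975,483.87.

A$975,483.87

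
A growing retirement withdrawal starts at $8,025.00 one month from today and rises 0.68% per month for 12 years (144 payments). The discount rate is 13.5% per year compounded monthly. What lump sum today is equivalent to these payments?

$847,767.06

Periodic rate r = 0.135/12 per month; n is counted in months.
Growing ordinary annuity: PV = PMT₁ × [1 − ((1+g)/(1+r))^n] / (r − g) = 8,025 × [1 − ((1+0.0068)/(1+r))^144] / (r − 0.0068) = $847,767.06.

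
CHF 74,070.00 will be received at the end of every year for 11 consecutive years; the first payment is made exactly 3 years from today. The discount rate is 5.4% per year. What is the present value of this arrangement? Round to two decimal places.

CHF 542,374.87

Ordinary annuity of 11 payments, first payment at period 3.
Periodic rate r = 0.054 per year.
The ordinary-annuity PV formula values the stream one period before the first payment (period 2); discount that back 2 periods:
PV₀ = 74,070 × [1 − (1+r)^−11] / r × (1+r)^−2 = CHF 542,374.87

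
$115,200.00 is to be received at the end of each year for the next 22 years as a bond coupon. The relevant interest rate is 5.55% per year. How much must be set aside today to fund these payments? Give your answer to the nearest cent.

$1,443,149.84

This is an ordinary annuity: 22 payments of $115,200.00 at the end of each year.
Periodic rate r = 0.0555 per year.
PV = PMT × [(1 − (1+r)^−n)/r] = 115,200 × [1 − (1+r)^−22] / r = $1,443,149.84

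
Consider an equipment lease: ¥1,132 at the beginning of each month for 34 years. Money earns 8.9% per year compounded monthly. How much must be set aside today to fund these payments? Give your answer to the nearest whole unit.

¥146,219

This is an annuity due: 408 payments of ¥1,132 at the beginning of each month.
Periodic rate r = 0.089/12 per month; n is counted in months.
PV = PMT × [(1 − (1+r)^−n)/r] × (1+r) = 1,132 × [1 − (1+r)^−408] / r × (1+r) = ¥146,219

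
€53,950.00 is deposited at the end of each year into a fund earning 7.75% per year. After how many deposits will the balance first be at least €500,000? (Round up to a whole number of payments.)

Periodic rate r = 0.0775 per year.
Ordinary annuity FV: 500,000 = 53,950 × [((1+r)^n − 1)/r].
(1+r)^n = 1 + 500,000 × r / 53,950, so n = ln(1 + 500,000·r/53,950) / ln(1+r) = 7.25.
Round up to a whole number of payments: n = 8.

8 payments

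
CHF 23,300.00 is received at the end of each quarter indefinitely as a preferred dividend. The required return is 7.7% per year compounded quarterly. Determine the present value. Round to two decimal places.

Periodic rate r = 0.077/4 per quarter.
Level perpetuity: PV = PMT / r = 23,300 / (0.077/4) = CHF 1,210,389.61.

CHF 1,210,389.61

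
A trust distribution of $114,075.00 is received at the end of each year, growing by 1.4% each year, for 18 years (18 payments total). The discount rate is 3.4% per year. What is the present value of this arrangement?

$1,690,705.51

Periodic rate r = 0.034 per year.
Growing ordinary annuity: PV = PMT₁ × [1 − ((1+g)/(1+r))^n] / (r − g) = 114,075 × [1 − ((1+0.014)/(1+r))^18] / (r − 0.014) = $1,690,705.51.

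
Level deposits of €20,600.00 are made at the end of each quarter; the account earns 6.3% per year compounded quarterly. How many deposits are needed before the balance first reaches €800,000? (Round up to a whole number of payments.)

Periodic rate r = 0.063/4 per quarter; n is counted in quarters.
Ordinary annuity FV: 800,000 = 20,600 × [((1+r)^n − 1)/r].
(1+r)^n = 1 + 800,000 × r / 20,600, so n = ln(1 + 800,000·r/20,600) / ln(1+r) = 30.54.
Round up to a whole number of payments: n = 31.

31 payments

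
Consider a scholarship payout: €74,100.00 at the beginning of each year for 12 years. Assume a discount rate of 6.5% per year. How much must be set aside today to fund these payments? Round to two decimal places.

€643,858.05

This is an annuity due: 12 payments of €74,100.00 at the beginning of each year.
Periodic rate r = 0.065 per year.
PV = PMT × [(1 − (1+r)^−n)/r] × (1+r) = 74,100 × [1 − (1+r)^−12] / r × (1+r) = €643,858.05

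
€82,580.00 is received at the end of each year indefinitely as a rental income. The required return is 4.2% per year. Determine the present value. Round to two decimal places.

€1,966,190.48

Periodic rate r = 0.042 per year.
Level perpetuity: PV = PMT / r = 82,580 / (0.042) = €1,966,190.48.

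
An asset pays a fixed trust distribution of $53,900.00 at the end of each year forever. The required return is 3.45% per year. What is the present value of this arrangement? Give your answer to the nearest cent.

$1,562,318.84

Periodic rate r = 0.0345 per year.
Level perpetuity: PV = PMT / r = 53,900 / (0.0345) = $1,562,318.84.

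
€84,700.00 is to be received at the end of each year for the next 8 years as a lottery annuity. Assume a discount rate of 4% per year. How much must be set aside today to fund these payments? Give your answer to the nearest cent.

€570,263.49

This is an ordinary annuity: 8 payments of €84,700.00 at the end of each year.
Periodic rate r = 0.04 per year.
PV = PMT × [(1 − (1+r)^−n)/r] = 84,700 × [1 − (1+r)^−8] / r = €570,263.49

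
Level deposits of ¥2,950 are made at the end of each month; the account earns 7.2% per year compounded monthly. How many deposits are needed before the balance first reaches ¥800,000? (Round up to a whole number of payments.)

162 payments

Periodic rate r = 0.072/12 per month; n is counted in months.
Ordinary annuity FV: 800,000 = 2,950 × [((1+r)^n − 1)/r].
(1+r)^n = 1 + 800,000 × r / 2,950, so n = ln(1 + 800,000·r/2,950) / ln(1+r) = 161.46.
Round up to a whole number of payments: n = 162.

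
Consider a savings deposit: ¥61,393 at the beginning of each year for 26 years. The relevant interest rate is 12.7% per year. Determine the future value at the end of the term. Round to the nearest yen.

¥11,652,418

This is an annuity due: 26 deposits of ¥61,393 at the beginning of each year.
Periodic rate r = 0.127 per year.
FV = PMT × [((1+r)^n − 1)/r] × (1+r) = 61,393 × [(1+r)^26 − 1] / r × (1+r) = ¥11,652,418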